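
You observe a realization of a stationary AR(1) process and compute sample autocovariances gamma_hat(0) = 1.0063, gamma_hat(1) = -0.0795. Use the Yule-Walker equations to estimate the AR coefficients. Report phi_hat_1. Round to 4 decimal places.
\hat\phi_{1} = -0.0790

The Yule-Walker equations for an AR(p) process read, in matrix form,
  Gamma_p phi = r_p,   with   (Gamma_p)_{ij} = gamma(|i - j|),
                       (r_p)_i = gamma(i),   i,j = 1..p.
Substitute the sample gammas (Toeplitz matrix and right-hand side of size 1):
  Gamma_p = [[1.0063]]
  r_p     = [-0.0795]
With p = 1 this is the single equation gamma(0) phi_1 = gamma(1):
  phi_hat_1 = gamma(1) / gamma(0) = -0.0795 / 1.0063 = -0.0790.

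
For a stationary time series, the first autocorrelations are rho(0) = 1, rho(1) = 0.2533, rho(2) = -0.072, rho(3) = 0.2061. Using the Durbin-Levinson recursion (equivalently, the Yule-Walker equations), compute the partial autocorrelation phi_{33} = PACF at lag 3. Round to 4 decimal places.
\phi_{33} = 0.2880

The PACF at lag k is phi_{kk}, the last component of the solution
to the Yule-Walker system G_k phi = r_k where
  (G_k)_{ij} = rho(|i - j|), (r_k)_i = rho(i), i,j = 1..k.
Equivalently, Durbin-Levinson gives phi_{kk} iteratively:
  phi_{11} = rho(1)
  phi_{kk} = [rho(k) - sum_{j=1..k-1} phi_{k-1,j} rho(k-j)]
            / [1 - sum_{j=1..k-1} phi_{k-1,j} rho(j)],
  phi_{k,j} = phi_{k-1,j} - phi_{kk} phi_{k-1,k-j},  j = 1..k-1.
Step k = 1:
  phi_11 = rho(1) = 0.2533.
Step k = 2:
  phi_22 = [rho(2) - phi_11 rho(1)] / [1 - phi_11 rho(1)] = [-0.072 - (0.2533)(0.2533)] / [1 - (0.2533)(0.2533)]
         = -0.13616089 / 0.93583911 = -0.145496.
  Update: phi_21 = phi_11 - phi_22 phi_11 = 0.2533 - (-0.145496)(0.2533) = 0.290154.
Step k = 3:
  phi_33 = [rho(3) - phi_21 rho(2) - phi_22 rho(1)] / [1 - phi_21 rho(1) - phi_22 rho(2)]
    numerator   = 0.2061 - (0.290154)(-0.072) - (-0.145496)(0.2533) = 0.26384525
    denominator = 1 - (0.290154)(0.2533) - (-0.145496)(-0.072) = 0.91602824
  phi_33 = 0.26384525 / 0.91602824 = 0.288.
Therefore phi_{33} = 0.2880.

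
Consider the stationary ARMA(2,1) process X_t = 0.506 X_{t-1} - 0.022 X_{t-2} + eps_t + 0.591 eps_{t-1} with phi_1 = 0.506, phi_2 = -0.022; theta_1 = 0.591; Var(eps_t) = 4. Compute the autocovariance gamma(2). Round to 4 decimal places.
\gamma(2) = 3.5141

Multiply the model equation by X_{t-k} and take expectations. With theta_0 = psi_0 = 1 and psi_j the MA(infinity) weights, this gives
  gamma(k) - sum_i phi_i gamma(k-i) = c_k,
  c_k = sigma^2 * sum_{j=k..q} theta_j psi_{j-k}   (c_k = 0 for k > q),
using gamma(-m) = gamma(m).
psi-weights needed (psi_j = theta_j + sum_i phi_i psi_{j-i}):
  psi_1 = theta_1 + phi_1 = 0.591 + (0.506) = 1.097
Right-hand sides:
  c_0 = sigma^2 (1 + theta_1 psi_1) = 4 * (1 + (0.591)(1.097)) = 4 * 1.648327 = 6.593308
  c_1 = sigma^2 theta_1 = 4 * (0.591) = 2.364
  c_2 = 0
Equations for k = 0, 1, 2 (AR order 2, c_2 = 0):
  (E0) gamma(0) = phi_1 gamma(1) + phi_2 gamma(2) + c_0
  (E1) gamma(1) = phi_1 gamma(0) + phi_2 gamma(1) + c_1
  (E2) gamma(2) = phi_1 gamma(1) + phi_2 gamma(0)
From (E1): gamma(1) = A gamma(0) + B with
  A = phi_1 / (1 - phi_2) = 0.506 / 1.022 = 0.495108,   B = c_1 / (1 - phi_2) = 2.364 / 1.022 = 2.313112.
Insert (E2) into (E0): gamma(0) (1 - phi_2^2) = phi_1 (1 + phi_2) gamma(1) + c_0.
  phi_1 (1 + phi_2) = (0.506)(0.978) = 0.494868,   1 - phi_2^2 = 0.999516.
Replace gamma(1) by A gamma(0) + B and collect gamma(0):
  gamma(0) [0.999516 - (0.494868)(0.495108)] = (0.494868)(2.313112) + 6.593308
  gamma(0) * 0.754503 = 7.737993
  gamma(0) = 7.737993 / 0.754503 = 10.255747.
  gamma(1) = A gamma(0) + B = (0.495108)(10.255747) + (2.313112) = 7.39081.
  gamma(2) = phi_1 gamma(1) + phi_2 gamma(0) = (0.506)(7.39081) + (-0.022)(10.255747) = 3.514124.
Therefore gamma(2) = 3.5141 (to 4 decimal places).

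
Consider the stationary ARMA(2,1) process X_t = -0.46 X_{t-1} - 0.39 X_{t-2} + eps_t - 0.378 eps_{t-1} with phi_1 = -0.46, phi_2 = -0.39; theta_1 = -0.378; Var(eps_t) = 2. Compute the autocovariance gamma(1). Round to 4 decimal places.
\gamma(1) = -1.7651

Multiply the model equation by X_{t-k} and take expectations. With theta_0 = psi_0 = 1 and psi_j the MA(infinity) weights, this gives
  gamma(k) - sum_i phi_i gamma(k-i) = c_k,
  c_k = sigma^2 * sum_{j=k..q} theta_j psi_{j-k}   (c_k = 0 for k > q),
using gamma(-m) = gamma(m).
psi-weights needed (psi_j = theta_j + sum_i phi_i psi_{j-i}):
  psi_1 = theta_1 + phi_1 = -0.378 + (-0.46) = -0.838
Right-hand sides:
  c_0 = sigma^2 (1 + theta_1 psi_1) = 2 * (1 + (-0.378)(-0.838)) = 2 * 1.316764 = 2.633528
  c_1 = sigma^2 theta_1 = 2 * (-0.378) = -0.756
  c_2 = 0
Equations for k = 0, 1, 2 (AR order 2, c_2 = 0):
  (E0) gamma(0) = phi_1 gamma(1) + phi_2 gamma(2) + c_0
  (E1) gamma(1) = phi_1 gamma(0) + phi_2 gamma(1) + c_1
  (E2) gamma(2) = phi_1 gamma(1) + phi_2 gamma(0)
From (E1): gamma(1) = A gamma(0) + B with
  A = phi_1 / (1 - phi_2) = -0.46 / 1.39 = -0.330935,   B = c_1 / (1 - phi_2) = -0.756 / 1.39 = -0.543885.
Insert (E2) into (E0): gamma(0) (1 - phi_2^2) = phi_1 (1 + phi_2) gamma(1) + c_0.
  phi_1 (1 + phi_2) = (-0.46)(0.61) = -0.2806,   1 - phi_2^2 = 0.8479.
Replace gamma(1) by A gamma(0) + B and collect gamma(0):
  gamma(0) [0.8479 - (-0.2806)(-0.330935)] = (-0.2806)(-0.543885) + 2.633528
  gamma(0) * 0.75504 = 2.786142
  gamma(0) = 2.786142 / 0.75504 = 3.690061.
  gamma(1) = A gamma(0) + B = (-0.330935)(3.690061) + (-0.543885) = -1.765056.
Therefore gamma(1) = -1.7651 (to 4 decimal places).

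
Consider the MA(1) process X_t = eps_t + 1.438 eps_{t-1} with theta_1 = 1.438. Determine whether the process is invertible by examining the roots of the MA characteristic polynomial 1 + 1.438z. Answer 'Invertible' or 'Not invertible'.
\text{Not invertible}

The MA(q) characteristic polynomial is P(z) = 1 + 1.438z.
Invertibility requires all roots to lie outside the unit circle, i.e. |z| > 1 for every root.
This is linear in z: 1 + (1.438) z = 0  =>  z = -1/(1.438) = -0.69541,  |z| = 0.69541.
Moduli of all roots: 0.6954.
All moduli strictly greater than 1? No.
Verdict: Not invertible.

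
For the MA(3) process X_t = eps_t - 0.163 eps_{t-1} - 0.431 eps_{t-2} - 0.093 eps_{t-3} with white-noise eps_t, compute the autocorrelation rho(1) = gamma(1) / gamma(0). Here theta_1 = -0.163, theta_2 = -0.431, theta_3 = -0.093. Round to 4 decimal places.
\rho(1) = -0.0431

For an MA(q) process with theta_0 = 1, the autocovariance is
  gamma(k) = sigma^2 * sum_{i=0..q-k} theta_i * theta_{i+k},
and rho(k) = gamma(k) / gamma(0). Sigma^2 cancels.
  numerator   = (1)*(-0.163) + (-0.163)*(-0.431) + (-0.431)*(-0.093) = -0.052664.
  denominator = (1)^2 + (-0.163)^2 + (-0.431)^2 + (-0.093)^2 = 1.220979.
  rho(1) = -0.052664 / 1.220979 = -0.0431.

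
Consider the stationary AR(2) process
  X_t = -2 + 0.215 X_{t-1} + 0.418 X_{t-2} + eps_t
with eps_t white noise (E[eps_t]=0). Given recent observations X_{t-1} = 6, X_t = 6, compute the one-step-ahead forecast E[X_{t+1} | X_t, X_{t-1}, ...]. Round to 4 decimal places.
E[X_{t+1} \mid \mathcal F_t] = 1.7980

For an AR(p) model X_t = c + sum_i phi_i X_{t-i} + eps_t, the
one-step-ahead conditional mean is
  E[X_{t+1} | X_t, ...] = c + sum_i phi_i X_{t+1-i}.
Substitute known values:
  E[X_{t+1} | ...] = -2 + (0.215) * (6) + (0.418) * (6)
                   = 1.7980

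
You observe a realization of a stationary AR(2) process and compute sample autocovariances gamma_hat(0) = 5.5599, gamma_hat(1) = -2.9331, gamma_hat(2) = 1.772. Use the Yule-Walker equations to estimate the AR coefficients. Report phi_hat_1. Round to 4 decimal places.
\hat\phi_{1} = -0.4980

The Yule-Walker equations for an AR(p) process read, in matrix form,
  Gamma_p phi = r_p,   with   (Gamma_p)_{ij} = gamma(|i - j|),
                       (r_p)_i = gamma(i),   i,j = 1..p.
Substitute the sample gammas (Toeplitz matrix and right-hand side of size 2):
  Gamma_p = [[5.5599, -2.9331], [-2.9331, 5.5599]]
  r_p     = [-2.9331, 1.772]
Written out:
  5.5599 phi_1 - 2.9331 phi_2 = -2.9331
  -2.9331 phi_1 + 5.5599 phi_2 = 1.772
Solve by Cramer's rule:
  det = gamma(0)^2 - gamma(1)^2 = (5.5599)^2 - (-2.9331)^2 = 30.91248801 - 8.60307561 = 22.3094124
  phi_hat_1 = [gamma(1) gamma(0) - gamma(1) gamma(2)] / det = [(-2.9331)(5.5599) - (-2.9331)(1.772)] / 22.3094124 = -11.11028949 / 22.3094124 = -0.498
  phi_hat_2 = [gamma(0) gamma(2) - gamma(1)^2] / det = [(5.5599)(1.772) - (-2.9331)^2] / 22.3094124 = 1.24906719 / 22.3094124 = 0.056
So phi_hat = [-0.4980, 0.0560].
Therefore phi_hat_1 = -0.4980.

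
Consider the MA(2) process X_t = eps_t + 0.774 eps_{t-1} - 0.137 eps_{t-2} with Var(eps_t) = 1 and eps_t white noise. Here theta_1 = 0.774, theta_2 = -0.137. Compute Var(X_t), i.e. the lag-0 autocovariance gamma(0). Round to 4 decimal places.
\gamma(0) = 1.6178

For an MA(q) process X_t = eps_t + sum_i theta_i eps_{t-i} with
Var(eps_t) = sigma^2, the variance is
  gamma(0) = sigma^2 * (1 + sum_i theta_i^2).
  sum_i theta_i^2 = (0.774)^2 + (-0.137)^2 = 0.599076 + 0.018769 = 0.617845.
  gamma(0) = 1 * (1 + 0.617845) = 1 * 1.617845 = 1.617845, which rounds to 1.6178.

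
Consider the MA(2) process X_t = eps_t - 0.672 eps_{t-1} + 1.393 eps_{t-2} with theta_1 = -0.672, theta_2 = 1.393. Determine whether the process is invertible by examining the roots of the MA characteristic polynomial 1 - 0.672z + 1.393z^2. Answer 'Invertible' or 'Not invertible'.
\text{Not invertible}

The MA(q) characteristic polynomial is P(z) = 1 - 0.672z + 1.393z^2.
Invertibility requires all roots to lie outside the unit circle, i.e. |z| > 1 for every root.
Set 1 + (-0.672) z + (1.393) z^2 = 0, i.e. a z^2 + b z + c = 0 with a = 1.393, b = -0.672, c = 1.
Discriminant D = b^2 - 4ac = (-0.672)^2 - 4*(1.393)*1 = 0.451584 - (5.572) = -5.120416.
D < 0, so the roots are the complex-conjugate pair z = (-b +/- i sqrt(-D)) / (2a) = 0.2412 +/- 0.8122i.
For a conjugate pair |z|^2 = z * conj(z) = (product of roots) = c/a = 1/(1.393) = 0.717875, so |z| = sqrt(0.717875) = 0.8473 for both roots.
Moduli of all roots: 0.8473, 0.8473.
All moduli strictly greater than 1? No.
Verdict: Not invertible.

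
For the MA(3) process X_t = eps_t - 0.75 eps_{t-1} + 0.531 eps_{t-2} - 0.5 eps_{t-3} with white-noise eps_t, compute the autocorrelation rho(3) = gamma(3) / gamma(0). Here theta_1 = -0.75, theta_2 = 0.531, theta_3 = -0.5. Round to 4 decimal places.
\rho(3) = -0.2387

For an MA(q) process with theta_0 = 1, the autocovariance is
  gamma(k) = sigma^2 * sum_{i=0..q-k} theta_i * theta_{i+k},
and rho(k) = gamma(k) / gamma(0). Sigma^2 cancels.
  numerator   = (1)*(-0.5) = -0.5.
  denominator = (1)^2 + (-0.75)^2 + (0.531)^2 + (-0.5)^2 = 2.094461.
  rho(3) = -0.5 / 2.094461 = -0.2387.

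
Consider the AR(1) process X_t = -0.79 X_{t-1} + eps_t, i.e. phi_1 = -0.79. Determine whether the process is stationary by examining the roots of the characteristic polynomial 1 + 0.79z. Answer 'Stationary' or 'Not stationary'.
\text{Stationary}

The AR(p) characteristic polynomial is P(z) = 1 + 0.79z.
Stationarity requires all roots to lie outside the unit circle, i.e. |z| > 1 for every root.
This is linear in z: 1 + (0.79) z = 0  =>  z = -1/(0.79) = -1.265823,  |z| = 1.265823.
Moduli of all roots: 1.2658.
All moduli strictly greater than 1? Yes.
Verdict: Stationary.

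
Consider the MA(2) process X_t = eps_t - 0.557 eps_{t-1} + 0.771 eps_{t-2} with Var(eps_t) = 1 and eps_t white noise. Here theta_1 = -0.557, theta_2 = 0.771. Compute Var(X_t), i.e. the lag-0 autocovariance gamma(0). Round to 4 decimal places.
\gamma(0) = 1.9047

For an MA(q) process X_t = eps_t + sum_i theta_i eps_{t-i} with
Var(eps_t) = sigma^2, the variance is
  gamma(0) = sigma^2 * (1 + sum_i theta_i^2).
  sum_i theta_i^2 = (-0.557)^2 + (0.771)^2 = 0.310249 + 0.594441 = 0.90469.
  gamma(0) = 1 * (1 + 0.90469) = 1 * 1.90469 = 1.90469, which rounds to 1.9047.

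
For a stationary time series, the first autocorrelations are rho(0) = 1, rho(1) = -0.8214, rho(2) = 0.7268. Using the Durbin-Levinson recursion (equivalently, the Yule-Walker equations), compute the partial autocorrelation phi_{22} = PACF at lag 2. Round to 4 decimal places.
\phi_{22} = 0.1602

The PACF at lag k is phi_{kk}, the last component of the solution
to the Yule-Walker system G_k phi = r_k where
  (G_k)_{ij} = rho(|i - j|), (r_k)_i = rho(i), i,j = 1..k.
Equivalently, Durbin-Levinson gives phi_{kk} iteratively:
  phi_{11} = rho(1)
  phi_{kk} = [rho(k) - sum_{j=1..k-1} phi_{k-1,j} rho(k-j)]
            / [1 - sum_{j=1..k-1} phi_{k-1,j} rho(j)],
  phi_{k,j} = phi_{k-1,j} - phi_{kk} phi_{k-1,k-j},  j = 1..k-1.
Step k = 1:
  phi_11 = rho(1) = -0.8214.
Step k = 2:
  phi_22 = [rho(2) - phi_11 rho(1)] / [1 - phi_11 rho(1)] = [0.7268 - (-0.8214)(-0.8214)] / [1 - (-0.8214)(-0.8214)]
         = 0.05210204 / 0.32530204 = 0.1602.
Therefore phi_{22} = 0.1602.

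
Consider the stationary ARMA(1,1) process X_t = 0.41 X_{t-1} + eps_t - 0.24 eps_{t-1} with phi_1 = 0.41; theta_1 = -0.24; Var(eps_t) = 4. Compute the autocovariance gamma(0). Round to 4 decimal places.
\gamma(0) = 4.1390

Multiply the model equation by X_{t-k} and take expectations. With theta_0 = psi_0 = 1 and psi_j the MA(infinity) weights, this gives
  gamma(k) - sum_i phi_i gamma(k-i) = c_k,
  c_k = sigma^2 * sum_{j=k..q} theta_j psi_{j-k}   (c_k = 0 for k > q),
using gamma(-m) = gamma(m).
psi-weights needed (psi_j = theta_j + sum_i phi_i psi_{j-i}):
  psi_1 = theta_1 + phi_1 = -0.24 + (0.41) = 0.17
Right-hand sides:
  c_0 = sigma^2 (1 + theta_1 psi_1) = 4 * (1 + (-0.24)(0.17)) = 4 * 0.9592 = 3.8368
  c_1 = sigma^2 theta_1 = 4 * (-0.24) = -0.96
  c_2 = 0
Equations for k = 0 and k = 1 (AR order 1):
  gamma(0) = phi_1 gamma(1) + c_0
  gamma(1) = phi_1 gamma(0) + c_1
Substituting the second into the first: gamma(0) (1 - phi_1^2) = c_0 + phi_1 c_1, so
  gamma(0) = (c_0 + phi_1 c_1) / (1 - phi_1^2) = (3.8368 + (0.41)(-0.96)) / (1 - (0.41)^2) = 3.4432 / 0.8319 = 4.138959.
Therefore gamma(0) = 4.1390 (to 4 decimal places).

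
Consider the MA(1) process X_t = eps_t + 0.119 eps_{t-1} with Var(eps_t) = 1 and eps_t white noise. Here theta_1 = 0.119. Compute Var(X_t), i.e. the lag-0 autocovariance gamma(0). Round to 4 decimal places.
\gamma(0) = 1.0142

For an MA(q) process X_t = eps_t + sum_i theta_i eps_{t-i} with
Var(eps_t) = sigma^2, the variance is
  gamma(0) = sigma^2 * (1 + sum_i theta_i^2).
  sum_i theta_i^2 = (0.119)^2 = 0.014161.
  gamma(0) = 1 * (1 + 0.014161) = 1 * 1.014161 = 1.014161, which rounds to 1.0142.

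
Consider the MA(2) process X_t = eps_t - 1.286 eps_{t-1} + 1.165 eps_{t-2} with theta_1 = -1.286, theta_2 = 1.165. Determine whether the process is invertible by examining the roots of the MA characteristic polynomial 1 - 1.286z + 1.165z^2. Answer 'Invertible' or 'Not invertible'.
\text{Not invertible}

The MA(q) characteristic polynomial is P(z) = 1 - 1.286z + 1.165z^2.
Invertibility requires all roots to lie outside the unit circle, i.e. |z| > 1 for every root.
Set 1 + (-1.286) z + (1.165) z^2 = 0, i.e. a z^2 + b z + c = 0 with a = 1.165, b = -1.286, c = 1.
Discriminant D = b^2 - 4ac = (-1.286)^2 - 4*(1.165)*1 = 1.653796 - (4.66) = -3.006204.
D < 0, so the roots are the complex-conjugate pair z = (-b +/- i sqrt(-D)) / (2a) = 0.5519 +/- 0.7441i.
For a conjugate pair |z|^2 = z * conj(z) = (product of roots) = c/a = 1/(1.165) = 0.858369, so |z| = sqrt(0.858369) = 0.9265 for both roots.
Moduli of all roots: 0.9265, 0.9265.
All moduli strictly greater than 1? No.
Verdict: Not invertible.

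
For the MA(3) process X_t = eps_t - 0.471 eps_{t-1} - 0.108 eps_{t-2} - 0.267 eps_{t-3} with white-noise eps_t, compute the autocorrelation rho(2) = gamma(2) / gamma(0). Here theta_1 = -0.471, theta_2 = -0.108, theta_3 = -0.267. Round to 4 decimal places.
\rho(2) = 0.0136

For an MA(q) process with theta_0 = 1, the autocovariance is
  gamma(k) = sigma^2 * sum_{i=0..q-k} theta_i * theta_{i+k},
and rho(k) = gamma(k) / gamma(0). Sigma^2 cancels.
  numerator   = (1)*(-0.108) + (-0.471)*(-0.267) = 0.017757.
  denominator = (1)^2 + (-0.471)^2 + (-0.108)^2 + (-0.267)^2 = 1.304794.
  rho(2) = 0.017757 / 1.304794 = 0.0136.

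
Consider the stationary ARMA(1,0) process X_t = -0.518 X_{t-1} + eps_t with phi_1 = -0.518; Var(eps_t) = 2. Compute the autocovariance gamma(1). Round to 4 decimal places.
\gamma(1) = -1.4159

Multiply the model equation by X_{t-k} and take expectations. With theta_0 = psi_0 = 1 and psi_j the MA(infinity) weights, this gives
  gamma(k) - sum_i phi_i gamma(k-i) = c_k,
  c_k = sigma^2 * sum_{j=k..q} theta_j psi_{j-k}   (c_k = 0 for k > q),
using gamma(-m) = gamma(m).
Pure AR (q = 0): c_0 = sigma^2 = 2, c_k = 0 for k >= 1.
Equations for k = 0 and k = 1 (AR order 1):
  gamma(0) = phi_1 gamma(1) + c_0
  gamma(1) = phi_1 gamma(0) + c_1
Substituting the second into the first: gamma(0) (1 - phi_1^2) = c_0 + phi_1 c_1, so
  gamma(0) = c_0 / (1 - phi_1^2) = 2 / (1 - (-0.518)^2) = 2 / 0.731676 = 2.73345.
  gamma(1) = phi_1 gamma(0) = (-0.518)(2.73345) = -1.415927.
Therefore gamma(1) = -1.4159 (to 4 decimal places).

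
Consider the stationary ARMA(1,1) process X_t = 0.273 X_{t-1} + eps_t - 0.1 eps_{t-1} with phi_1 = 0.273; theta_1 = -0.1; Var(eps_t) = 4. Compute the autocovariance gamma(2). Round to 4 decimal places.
\gamma(2) = 0.1986

Multiply the model equation by X_{t-k} and take expectations. With theta_0 = psi_0 = 1 and psi_j the MA(infinity) weights, this gives
  gamma(k) - sum_i phi_i gamma(k-i) = c_k,
  c_k = sigma^2 * sum_{j=k..q} theta_j psi_{j-k}   (c_k = 0 for k > q),
using gamma(-m) = gamma(m).
psi-weights needed (psi_j = theta_j + sum_i phi_i psi_{j-i}):
  psi_1 = theta_1 + phi_1 = -0.1 + (0.273) = 0.173
Right-hand sides:
  c_0 = sigma^2 (1 + theta_1 psi_1) = 4 * (1 + (-0.1)(0.173)) = 4 * 0.9827 = 3.9308
  c_1 = sigma^2 theta_1 = 4 * (-0.1) = -0.4
  c_2 = 0
Equations for k = 0 and k = 1 (AR order 1):
  gamma(0) = phi_1 gamma(1) + c_0
  gamma(1) = phi_1 gamma(0) + c_1
Substituting the second into the first: gamma(0) (1 - phi_1^2) = c_0 + phi_1 c_1, so
  gamma(0) = (c_0 + phi_1 c_1) / (1 - phi_1^2) = (3.9308 + (0.273)(-0.4)) / (1 - (0.273)^2) = 3.8216 / 0.925471 = 4.129357.
  gamma(1) = phi_1 gamma(0) + c_1 = (0.273)(4.129357) + (-0.4) = 0.727314.
For k = 2 (> q): gamma(2) = phi_1 gamma(1) = (0.273)(0.727314) = 0.198557.
Therefore gamma(2) = 0.1986 (to 4 decimal places).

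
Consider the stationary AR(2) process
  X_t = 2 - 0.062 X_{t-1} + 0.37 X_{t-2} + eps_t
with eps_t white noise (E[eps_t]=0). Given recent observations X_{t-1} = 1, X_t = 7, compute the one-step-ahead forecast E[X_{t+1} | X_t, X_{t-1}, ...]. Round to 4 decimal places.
E[X_{t+1} \mid \mathcal F_t] = 1.9360

For an AR(p) model X_t = c + sum_i phi_i X_{t-i} + eps_t, the
one-step-ahead conditional mean is
  E[X_{t+1} | X_t, ...] = c + sum_i phi_i X_{t+1-i}.
Substitute known values:
  E[X_{t+1} | ...] = 2 + (-0.062) * (7) + (0.37) * (1)
                   = 1.9360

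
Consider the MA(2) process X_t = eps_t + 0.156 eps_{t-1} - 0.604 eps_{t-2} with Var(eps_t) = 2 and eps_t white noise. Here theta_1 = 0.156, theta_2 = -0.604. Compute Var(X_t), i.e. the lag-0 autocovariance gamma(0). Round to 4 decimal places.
\gamma(0) = 2.7783

For an MA(q) process X_t = eps_t + sum_i theta_i eps_{t-i} with
Var(eps_t) = sigma^2, the variance is
  gamma(0) = sigma^2 * (1 + sum_i theta_i^2).
  sum_i theta_i^2 = (0.156)^2 + (-0.604)^2 = 0.024336 + 0.364816 = 0.389152.
  gamma(0) = 2 * (1 + 0.389152) = 2 * 1.389152 = 2.778304, which rounds to 2.7783.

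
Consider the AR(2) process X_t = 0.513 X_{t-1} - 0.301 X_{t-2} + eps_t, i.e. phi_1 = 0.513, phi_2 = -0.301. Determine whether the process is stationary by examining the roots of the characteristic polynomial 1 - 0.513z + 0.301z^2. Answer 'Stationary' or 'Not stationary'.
\text{Stationary}

The AR(p) characteristic polynomial is P(z) = 1 - 0.513z + 0.301z^2.
Stationarity requires all roots to lie outside the unit circle, i.e. |z| > 1 for every root.
Set 1 + (-0.513) z + (0.301) z^2 = 0, i.e. a z^2 + b z + c = 0 with a = 0.301, b = -0.513, c = 1.
Discriminant D = b^2 - 4ac = (-0.513)^2 - 4*(0.301)*1 = 0.263169 - (1.204) = -0.940831.
D < 0, so the roots are the complex-conjugate pair z = (-b +/- i sqrt(-D)) / (2a) = 0.8522 +/- 1.6112i.
For a conjugate pair |z|^2 = z * conj(z) = (product of roots) = c/a = 1/(0.301) = 3.322259, so |z| = sqrt(3.322259) = 1.8227 for both roots.
Moduli of all roots: 1.8227, 1.8227.
All moduli strictly greater than 1? Yes.
Verdict: Stationary.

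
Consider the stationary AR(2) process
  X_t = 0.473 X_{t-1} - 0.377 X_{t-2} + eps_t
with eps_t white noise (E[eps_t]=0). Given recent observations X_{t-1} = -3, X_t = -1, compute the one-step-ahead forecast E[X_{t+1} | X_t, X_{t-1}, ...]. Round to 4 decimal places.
E[X_{t+1} \mid \mathcal F_t] = 0.6580

For an AR(p) model X_t = c + sum_i phi_i X_{t-i} + eps_t, the
one-step-ahead conditional mean is
  E[X_{t+1} | X_t, ...] = c + sum_i phi_i X_{t+1-i}.
Substitute known values:
  E[X_{t+1} | ...] = (0.473) * (-1) + (-0.377) * (-3)
                   = 0.6580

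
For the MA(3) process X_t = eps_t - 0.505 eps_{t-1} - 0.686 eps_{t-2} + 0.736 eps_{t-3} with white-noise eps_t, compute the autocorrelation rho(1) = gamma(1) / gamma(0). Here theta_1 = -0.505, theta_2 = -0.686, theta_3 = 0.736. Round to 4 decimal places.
\rho(1) = -0.2926

For an MA(q) process with theta_0 = 1, the autocovariance is
  gamma(k) = sigma^2 * sum_{i=0..q-k} theta_i * theta_{i+k},
and rho(k) = gamma(k) / gamma(0). Sigma^2 cancels.
  numerator   = (1)*(-0.505) + (-0.505)*(-0.686) + (-0.686)*(0.736) = -0.663466.
  denominator = (1)^2 + (-0.505)^2 + (-0.686)^2 + (0.736)^2 = 2.267317.
  rho(1) = -0.663466 / 2.267317 = -0.2926.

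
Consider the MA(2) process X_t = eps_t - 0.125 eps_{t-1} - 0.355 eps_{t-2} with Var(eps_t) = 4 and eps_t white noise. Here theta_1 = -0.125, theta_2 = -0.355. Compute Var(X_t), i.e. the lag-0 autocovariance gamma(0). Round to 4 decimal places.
\gamma(0) = 4.5666

For an MA(q) process X_t = eps_t + sum_i theta_i eps_{t-i} with
Var(eps_t) = sigma^2, the variance is
  gamma(0) = sigma^2 * (1 + sum_i theta_i^2).
  sum_i theta_i^2 = (-0.125)^2 + (-0.355)^2 = 0.015625 + 0.126025 = 0.14165.
  gamma(0) = 4 * (1 + 0.14165) = 4 * 1.14165 = 4.5666.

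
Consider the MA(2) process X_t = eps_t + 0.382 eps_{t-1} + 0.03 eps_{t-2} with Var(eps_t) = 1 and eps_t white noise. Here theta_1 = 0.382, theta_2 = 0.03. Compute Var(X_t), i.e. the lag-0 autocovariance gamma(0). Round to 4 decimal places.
\gamma(0) = 1.1468

For an MA(q) process X_t = eps_t + sum_i theta_i eps_{t-i} with
Var(eps_t) = sigma^2, the variance is
  gamma(0) = sigma^2 * (1 + sum_i theta_i^2).
  sum_i theta_i^2 = (0.382)^2 + (0.03)^2 = 0.145924 + 0.0009 = 0.146824.
  gamma(0) = 1 * (1 + 0.146824) = 1 * 1.146824 = 1.146824, which rounds to 1.1468.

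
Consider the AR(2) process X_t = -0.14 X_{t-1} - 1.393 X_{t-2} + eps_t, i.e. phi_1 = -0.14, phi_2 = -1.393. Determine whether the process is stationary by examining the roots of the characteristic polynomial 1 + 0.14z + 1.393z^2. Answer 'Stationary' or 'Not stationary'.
\text{Not stationary}

The AR(p) characteristic polynomial is P(z) = 1 + 0.14z + 1.393z^2.
Stationarity requires all roots to lie outside the unit circle, i.e. |z| > 1 for every root.
Set 1 + (0.14) z + (1.393) z^2 = 0, i.e. a z^2 + b z + c = 0 with a = 1.393, b = 0.14, c = 1.
Discriminant D = b^2 - 4ac = (0.14)^2 - 4*(1.393)*1 = 0.0196 - (5.572) = -5.5524.
D < 0, so the roots are the complex-conjugate pair z = (-b +/- i sqrt(-D)) / (2a) = -0.0503 +/- 0.8458i.
For a conjugate pair |z|^2 = z * conj(z) = (product of roots) = c/a = 1/(1.393) = 0.717875, so |z| = sqrt(0.717875) = 0.8473 for both roots.
Moduli of all roots: 0.8473, 0.8473.
All moduli strictly greater than 1? No.
Verdict: Not stationary.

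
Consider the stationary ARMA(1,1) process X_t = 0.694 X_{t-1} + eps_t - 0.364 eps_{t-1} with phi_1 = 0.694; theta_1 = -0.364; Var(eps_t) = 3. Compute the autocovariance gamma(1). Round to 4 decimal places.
\gamma(1) = 1.4274

Multiply the model equation by X_{t-k} and take expectations. With theta_0 = psi_0 = 1 and psi_j the MA(infinity) weights, this gives
  gamma(k) - sum_i phi_i gamma(k-i) = c_k,
  c_k = sigma^2 * sum_{j=k..q} theta_j psi_{j-k}   (c_k = 0 for k > q),
using gamma(-m) = gamma(m).
psi-weights needed (psi_j = theta_j + sum_i phi_i psi_{j-i}):
  psi_1 = theta_1 + phi_1 = -0.364 + (0.694) = 0.33
Right-hand sides:
  c_0 = sigma^2 (1 + theta_1 psi_1) = 3 * (1 + (-0.364)(0.33)) = 3 * 0.87988 = 2.63964
  c_1 = sigma^2 theta_1 = 3 * (-0.364) = -1.092
  c_2 = 0
Equations for k = 0 and k = 1 (AR order 1):
  gamma(0) = phi_1 gamma(1) + c_0
  gamma(1) = phi_1 gamma(0) + c_1
Substituting the second into the first: gamma(0) (1 - phi_1^2) = c_0 + phi_1 c_1, so
  gamma(0) = (c_0 + phi_1 c_1) / (1 - phi_1^2) = (2.63964 + (0.694)(-1.092)) / (1 - (0.694)^2) = 1.881792 / 0.518364 = 3.630252.
  gamma(1) = phi_1 gamma(0) + c_1 = (0.694)(3.630252) + (-1.092) = 1.427395.
Therefore gamma(1) = 1.4274 (to 4 decimal places).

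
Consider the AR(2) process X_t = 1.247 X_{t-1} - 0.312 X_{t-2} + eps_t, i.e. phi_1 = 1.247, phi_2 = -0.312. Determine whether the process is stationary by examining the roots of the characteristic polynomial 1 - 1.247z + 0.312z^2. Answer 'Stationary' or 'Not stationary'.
\text{Stationary}

The AR(p) characteristic polynomial is P(z) = 1 - 1.247z + 0.312z^2.
Stationarity requires all roots to lie outside the unit circle, i.e. |z| > 1 for every root.
Set 1 + (-1.247) z + (0.312) z^2 = 0, i.e. a z^2 + b z + c = 0 with a = 0.312, b = -1.247, c = 1.
Discriminant D = b^2 - 4ac = (-1.247)^2 - 4*(0.312)*1 = 1.555009 - (1.248) = 0.307009.
D >= 0, so the roots are real: z = (-b +/- sqrt(D)) / (2a) = (1.247 +/- 0.554084) / (0.624).
  z_1 = (1.247 + 0.554084) / (0.624) = 2.8864,   |z_1| = 2.8864.
  z_2 = (1.247 - 0.554084) / (0.624) = 1.1104,   |z_2| = 1.1104.
Moduli of all roots: 2.8864, 1.1104.
All moduli strictly greater than 1? Yes.
Verdict: Stationary.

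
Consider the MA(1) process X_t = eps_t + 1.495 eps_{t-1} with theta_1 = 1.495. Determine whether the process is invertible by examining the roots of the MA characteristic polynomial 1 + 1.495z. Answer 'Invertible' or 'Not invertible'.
\text{Not invertible}

The MA(q) characteristic polynomial is P(z) = 1 + 1.495z.
Invertibility requires all roots to lie outside the unit circle, i.e. |z| > 1 for every root.
This is linear in z: 1 + (1.495) z = 0  =>  z = -1/(1.495) = -0.668896,  |z| = 0.668896.
Moduli of all roots: 0.6689.
All moduli strictly greater than 1? No.
Verdict: Not invertible.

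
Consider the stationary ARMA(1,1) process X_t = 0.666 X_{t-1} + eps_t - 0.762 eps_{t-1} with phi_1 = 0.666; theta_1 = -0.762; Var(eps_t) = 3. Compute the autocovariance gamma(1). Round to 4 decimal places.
\gamma(1) = -0.2549

Multiply the model equation by X_{t-k} and take expectations. With theta_0 = psi_0 = 1 and psi_j the MA(infinity) weights, this gives
  gamma(k) - sum_i phi_i gamma(k-i) = c_k,
  c_k = sigma^2 * sum_{j=k..q} theta_j psi_{j-k}   (c_k = 0 for k > q),
using gamma(-m) = gamma(m).
psi-weights needed (psi_j = theta_j + sum_i phi_i psi_{j-i}):
  psi_1 = theta_1 + phi_1 = -0.762 + (0.666) = -0.096
Right-hand sides:
  c_0 = sigma^2 (1 + theta_1 psi_1) = 3 * (1 + (-0.762)(-0.096)) = 3 * 1.073152 = 3.219456
  c_1 = sigma^2 theta_1 = 3 * (-0.762) = -2.286
  c_2 = 0
Equations for k = 0 and k = 1 (AR order 1):
  gamma(0) = phi_1 gamma(1) + c_0
  gamma(1) = phi_1 gamma(0) + c_1
Substituting the second into the first: gamma(0) (1 - phi_1^2) = c_0 + phi_1 c_1, so
  gamma(0) = (c_0 + phi_1 c_1) / (1 - phi_1^2) = (3.219456 + (0.666)(-2.286)) / (1 - (0.666)^2) = 1.69698 / 0.556444 = 3.049687.
  gamma(1) = phi_1 gamma(0) + c_1 = (0.666)(3.049687) + (-2.286) = -0.254908.
Therefore gamma(1) = -0.2549 (to 4 decimal places).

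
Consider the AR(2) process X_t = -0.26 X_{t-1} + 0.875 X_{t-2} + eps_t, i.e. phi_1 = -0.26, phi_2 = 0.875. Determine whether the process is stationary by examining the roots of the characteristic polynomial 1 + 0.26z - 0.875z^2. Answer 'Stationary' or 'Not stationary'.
\text{Not stationary}

The AR(p) characteristic polynomial is P(z) = 1 + 0.26z - 0.875z^2.
Stationarity requires all roots to lie outside the unit circle, i.e. |z| > 1 for every root.
Set 1 + (0.26) z + (-0.875) z^2 = 0, i.e. a z^2 + b z + c = 0 with a = -0.875, b = 0.26, c = 1.
Discriminant D = b^2 - 4ac = (0.26)^2 - 4*(-0.875)*1 = 0.0676 - (-3.5) = 3.5676.
D >= 0, so the roots are real: z = (-b +/- sqrt(D)) / (2a) = (-0.26 +/- 1.888809) / (-1.75).
  z_1 = (-0.26 + 1.888809) / (-1.75) = -0.9307,   |z_1| = 0.9307.
  z_2 = (-0.26 - 1.888809) / (-1.75) = 1.2279,   |z_2| = 1.2279.
Moduli of all roots: 0.9307, 1.2279.
All moduli strictly greater than 1? No.
Verdict: Not stationary.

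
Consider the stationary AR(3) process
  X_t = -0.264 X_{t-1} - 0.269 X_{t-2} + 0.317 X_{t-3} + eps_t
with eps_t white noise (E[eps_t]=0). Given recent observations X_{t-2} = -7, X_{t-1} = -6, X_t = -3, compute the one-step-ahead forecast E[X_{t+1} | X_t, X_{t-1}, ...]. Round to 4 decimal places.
E[X_{t+1} \mid \mathcal F_t] = 0.1870

For an AR(p) model X_t = c + sum_i phi_i X_{t-i} + eps_t, the
one-step-ahead conditional mean is
  E[X_{t+1} | X_t, ...] = c + sum_i phi_i X_{t+1-i}.
Substitute known values:
  E[X_{t+1} | ...] = (-0.264) * (-3) + (-0.269) * (-6) + (0.317) * (-7)
                   = 0.1870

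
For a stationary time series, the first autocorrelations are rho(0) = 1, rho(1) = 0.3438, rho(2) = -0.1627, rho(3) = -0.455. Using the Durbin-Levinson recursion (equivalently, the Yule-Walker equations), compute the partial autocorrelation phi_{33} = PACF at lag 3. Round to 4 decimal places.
\phi_{33} = -0.3430

The PACF at lag k is phi_{kk}, the last component of the solution
to the Yule-Walker system G_k phi = r_k where
  (G_k)_{ij} = rho(|i - j|), (r_k)_i = rho(i), i,j = 1..k.
Equivalently, Durbin-Levinson gives phi_{kk} iteratively:
  phi_{11} = rho(1)
  phi_{kk} = [rho(k) - sum_{j=1..k-1} phi_{k-1,j} rho(k-j)]
            / [1 - sum_{j=1..k-1} phi_{k-1,j} rho(j)],
  phi_{k,j} = phi_{k-1,j} - phi_{kk} phi_{k-1,k-j},  j = 1..k-1.
Step k = 1:
  phi_11 = rho(1) = 0.3438.
Step k = 2:
  phi_22 = [rho(2) - phi_11 rho(1)] / [1 - phi_11 rho(1)] = [-0.1627 - (0.3438)(0.3438)] / [1 - (0.3438)(0.3438)]
         = -0.28089844 / 0.88180156 = -0.318551.
  Update: phi_21 = phi_11 - phi_22 phi_11 = 0.3438 - (-0.318551)(0.3438) = 0.453318.
Step k = 3:
  phi_33 = [rho(3) - phi_21 rho(2) - phi_22 rho(1)] / [1 - phi_21 rho(1) - phi_22 rho(2)]
    numerator   = -0.455 - (0.453318)(-0.1627) - (-0.318551)(0.3438) = -0.2717275
    denominator = 1 - (0.453318)(0.3438) - (-0.318551)(-0.1627) = 0.79232119
  phi_33 = -0.2717275 / 0.79232119 = -0.343.
Therefore phi_{33} = -0.3430.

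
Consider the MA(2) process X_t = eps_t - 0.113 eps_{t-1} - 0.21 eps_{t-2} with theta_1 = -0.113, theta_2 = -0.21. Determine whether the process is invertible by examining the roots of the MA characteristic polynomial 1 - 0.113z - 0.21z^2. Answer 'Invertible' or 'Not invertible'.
\text{Invertible}

The MA(q) characteristic polynomial is P(z) = 1 - 0.113z - 0.21z^2.
Invertibility requires all roots to lie outside the unit circle, i.e. |z| > 1 for every root.
Set 1 + (-0.113) z + (-0.21) z^2 = 0, i.e. a z^2 + b z + c = 0 with a = -0.21, b = -0.113, c = 1.
Discriminant D = b^2 - 4ac = (-0.113)^2 - 4*(-0.21)*1 = 0.012769 - (-0.84) = 0.852769.
D >= 0, so the roots are real: z = (-b +/- sqrt(D)) / (2a) = (0.113 +/- 0.923455) / (-0.42).
  z_1 = (0.113 + 0.923455) / (-0.42) = -2.4677,   |z_1| = 2.4677.
  z_2 = (0.113 - 0.923455) / (-0.42) = 1.9297,   |z_2| = 1.9297.
Moduli of all roots: 2.4677, 1.9297.
All moduli strictly greater than 1? Yes.
Verdict: Invertible.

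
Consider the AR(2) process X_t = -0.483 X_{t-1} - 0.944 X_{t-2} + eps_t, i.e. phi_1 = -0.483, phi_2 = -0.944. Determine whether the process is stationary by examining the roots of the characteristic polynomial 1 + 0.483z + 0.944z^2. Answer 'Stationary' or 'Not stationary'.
\text{Stationary}

The AR(p) characteristic polynomial is P(z) = 1 + 0.483z + 0.944z^2.
Stationarity requires all roots to lie outside the unit circle, i.e. |z| > 1 for every root.
Set 1 + (0.483) z + (0.944) z^2 = 0, i.e. a z^2 + b z + c = 0 with a = 0.944, b = 0.483, c = 1.
Discriminant D = b^2 - 4ac = (0.483)^2 - 4*(0.944)*1 = 0.233289 - (3.776) = -3.542711.
D < 0, so the roots are the complex-conjugate pair z = (-b +/- i sqrt(-D)) / (2a) = -0.2558 +/- 0.9969i.
For a conjugate pair |z|^2 = z * conj(z) = (product of roots) = c/a = 1/(0.944) = 1.059322, so |z| = sqrt(1.059322) = 1.0292 for both roots.
Moduli of all roots: 1.0292, 1.0292.
All moduli strictly greater than 1? Yes.
Verdict: Stationary.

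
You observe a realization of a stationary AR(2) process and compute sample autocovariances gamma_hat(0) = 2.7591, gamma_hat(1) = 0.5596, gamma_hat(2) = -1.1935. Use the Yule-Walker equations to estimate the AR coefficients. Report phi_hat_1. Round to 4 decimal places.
\hat\phi_{1} = 0.3030

The Yule-Walker equations for an AR(p) process read, in matrix form,
  Gamma_p phi = r_p,   with   (Gamma_p)_{ij} = gamma(|i - j|),
                       (r_p)_i = gamma(i),   i,j = 1..p.
Substitute the sample gammas (Toeplitz matrix and right-hand side of size 2):
  Gamma_p = [[2.7591, 0.5596], [0.5596, 2.7591]]
  r_p     = [0.5596, -1.1935]
Written out:
  2.7591 phi_1 + 0.5596 phi_2 = 0.5596
  0.5596 phi_1 + 2.7591 phi_2 = -1.1935
Solve by Cramer's rule:
  det = gamma(0)^2 - gamma(1)^2 = (2.7591)^2 - (0.5596)^2 = 7.61263281 - 0.31315216 = 7.29948065
  phi_hat_1 = [gamma(1) gamma(0) - gamma(1) gamma(2)] / det = [(0.5596)(2.7591) - (0.5596)(-1.1935)] / 7.29948065 = 2.21187496 / 7.29948065 = 0.303
  phi_hat_2 = [gamma(0) gamma(2) - gamma(1)^2] / det = [(2.7591)(-1.1935) - (0.5596)^2] / 7.29948065 = -3.60613801 / 7.29948065 = -0.494
So phi_hat = [0.3030, -0.4940].
Therefore phi_hat_1 = 0.3030.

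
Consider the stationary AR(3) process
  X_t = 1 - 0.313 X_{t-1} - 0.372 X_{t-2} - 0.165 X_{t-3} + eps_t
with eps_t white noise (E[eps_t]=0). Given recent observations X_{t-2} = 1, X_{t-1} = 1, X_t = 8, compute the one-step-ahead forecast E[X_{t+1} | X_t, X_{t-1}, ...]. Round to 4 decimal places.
E[X_{t+1} \mid \mathcal F_t] = -2.0410

For an AR(p) model X_t = c + sum_i phi_i X_{t-i} + eps_t, the
one-step-ahead conditional mean is
  E[X_{t+1} | X_t, ...] = c + sum_i phi_i X_{t+1-i}.
Substitute known values:
  E[X_{t+1} | ...] = 1 + (-0.313) * (8) + (-0.372) * (1) + (-0.165) * (1)
                   = -2.0410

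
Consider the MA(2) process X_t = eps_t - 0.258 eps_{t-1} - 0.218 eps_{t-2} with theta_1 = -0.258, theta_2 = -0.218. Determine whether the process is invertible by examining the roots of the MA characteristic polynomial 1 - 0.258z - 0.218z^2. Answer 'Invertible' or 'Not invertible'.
\text{Invertible}

The MA(q) characteristic polynomial is P(z) = 1 - 0.258z - 0.218z^2.
Invertibility requires all roots to lie outside the unit circle, i.e. |z| > 1 for every root.
Set 1 + (-0.258) z + (-0.218) z^2 = 0, i.e. a z^2 + b z + c = 0 with a = -0.218, b = -0.258, c = 1.
Discriminant D = b^2 - 4ac = (-0.258)^2 - 4*(-0.218)*1 = 0.066564 - (-0.872) = 0.938564.
D >= 0, so the roots are real: z = (-b +/- sqrt(D)) / (2a) = (0.258 +/- 0.968795) / (-0.436).
  z_1 = (0.258 + 0.968795) / (-0.436) = -2.8138,   |z_1| = 2.8138.
  z_2 = (0.258 - 0.968795) / (-0.436) = 1.6303,   |z_2| = 1.6303.
Moduli of all roots: 2.8138, 1.6303.
All moduli strictly greater than 1? Yes.
Verdict: Invertible.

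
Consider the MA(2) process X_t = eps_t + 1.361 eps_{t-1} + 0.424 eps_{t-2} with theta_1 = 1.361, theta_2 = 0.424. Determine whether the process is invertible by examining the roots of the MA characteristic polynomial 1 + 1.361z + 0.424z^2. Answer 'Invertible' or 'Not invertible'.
\text{Invertible}

The MA(q) characteristic polynomial is P(z) = 1 + 1.361z + 0.424z^2.
Invertibility requires all roots to lie outside the unit circle, i.e. |z| > 1 for every root.
Set 1 + (1.361) z + (0.424) z^2 = 0, i.e. a z^2 + b z + c = 0 with a = 0.424, b = 1.361, c = 1.
Discriminant D = b^2 - 4ac = (1.361)^2 - 4*(0.424)*1 = 1.852321 - (1.696) = 0.156321.
D >= 0, so the roots are real: z = (-b +/- sqrt(D)) / (2a) = (-1.361 +/- 0.395375) / (0.848).
  z_1 = (-1.361 + 0.395375) / (0.848) = -1.1387,   |z_1| = 1.1387.
  z_2 = (-1.361 - 0.395375) / (0.848) = -2.0712,   |z_2| = 2.0712.
Moduli of all roots: 1.1387, 2.0712.
All moduli strictly greater than 1? Yes.
Verdict: Invertible.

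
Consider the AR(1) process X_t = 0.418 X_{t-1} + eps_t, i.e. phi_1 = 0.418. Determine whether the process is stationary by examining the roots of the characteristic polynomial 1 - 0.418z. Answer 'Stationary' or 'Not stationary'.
\text{Stationary}

The AR(p) characteristic polynomial is P(z) = 1 - 0.418z.
Stationarity requires all roots to lie outside the unit circle, i.e. |z| > 1 for every root.
This is linear in z: 1 + (-0.418) z = 0  =>  z = -1/(-0.418) = 2.392344,  |z| = 2.392344.
Moduli of all roots: 2.3923.
All moduli strictly greater than 1? Yes.
Verdict: Stationary.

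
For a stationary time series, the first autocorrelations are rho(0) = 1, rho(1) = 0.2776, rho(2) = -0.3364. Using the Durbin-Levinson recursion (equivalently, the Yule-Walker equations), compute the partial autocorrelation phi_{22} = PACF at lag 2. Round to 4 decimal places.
\phi_{22} = -0.4480

The PACF at lag k is phi_{kk}, the last component of the solution
to the Yule-Walker system G_k phi = r_k where
  (G_k)_{ij} = rho(|i - j|), (r_k)_i = rho(i), i,j = 1..k.
Equivalently, Durbin-Levinson gives phi_{kk} iteratively:
  phi_{11} = rho(1)
  phi_{kk} = [rho(k) - sum_{j=1..k-1} phi_{k-1,j} rho(k-j)]
            / [1 - sum_{j=1..k-1} phi_{k-1,j} rho(j)],
  phi_{k,j} = phi_{k-1,j} - phi_{kk} phi_{k-1,k-j},  j = 1..k-1.
Step k = 1:
  phi_11 = rho(1) = 0.2776.
Step k = 2:
  phi_22 = [rho(2) - phi_11 rho(1)] / [1 - phi_11 rho(1)] = [-0.3364 - (0.2776)(0.2776)] / [1 - (0.2776)(0.2776)]
         = -0.41346176 / 0.92293824 = -0.448.
Therefore phi_{22} = -0.4480.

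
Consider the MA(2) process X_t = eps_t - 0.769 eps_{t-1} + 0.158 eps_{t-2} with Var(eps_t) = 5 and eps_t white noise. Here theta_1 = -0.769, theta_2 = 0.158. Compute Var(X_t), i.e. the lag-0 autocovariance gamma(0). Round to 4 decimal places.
\gamma(0) = 8.0816

For an MA(q) process X_t = eps_t + sum_i theta_i eps_{t-i} with
Var(eps_t) = sigma^2, the variance is
  gamma(0) = sigma^2 * (1 + sum_i theta_i^2).
  sum_i theta_i^2 = (-0.769)^2 + (0.158)^2 = 0.591361 + 0.024964 = 0.616325.
  gamma(0) = 5 * (1 + 0.616325) = 5 * 1.616325 = 8.081625, which rounds to 8.0816.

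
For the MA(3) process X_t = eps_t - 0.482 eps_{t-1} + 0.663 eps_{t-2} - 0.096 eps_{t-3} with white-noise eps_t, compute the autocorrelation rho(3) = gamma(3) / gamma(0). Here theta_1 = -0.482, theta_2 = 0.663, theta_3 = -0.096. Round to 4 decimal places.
\rho(3) = -0.0571

For an MA(q) process with theta_0 = 1, the autocovariance is
  gamma(k) = sigma^2 * sum_{i=0..q-k} theta_i * theta_{i+k},
and rho(k) = gamma(k) / gamma(0). Sigma^2 cancels.
  numerator   = (1)*(-0.096) = -0.096.
  denominator = (1)^2 + (-0.482)^2 + (0.663)^2 + (-0.096)^2 = 1.681109.
  rho(3) = -0.096 / 1.681109 = -0.0571.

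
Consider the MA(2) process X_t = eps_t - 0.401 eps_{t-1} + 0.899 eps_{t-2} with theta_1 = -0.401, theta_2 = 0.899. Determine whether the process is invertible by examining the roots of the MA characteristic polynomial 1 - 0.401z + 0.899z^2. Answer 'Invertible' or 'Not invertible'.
\text{Invertible}

The MA(q) characteristic polynomial is P(z) = 1 - 0.401z + 0.899z^2.
Invertibility requires all roots to lie outside the unit circle, i.e. |z| > 1 for every root.
Set 1 + (-0.401) z + (0.899) z^2 = 0, i.e. a z^2 + b z + c = 0 with a = 0.899, b = -0.401, c = 1.
Discriminant D = b^2 - 4ac = (-0.401)^2 - 4*(0.899)*1 = 0.160801 - (3.596) = -3.435199.
D < 0, so the roots are the complex-conjugate pair z = (-b +/- i sqrt(-D)) / (2a) = 0.223 +/- 1.0308i.
For a conjugate pair |z|^2 = z * conj(z) = (product of roots) = c/a = 1/(0.899) = 1.112347, so |z| = sqrt(1.112347) = 1.0547 for both roots.
Moduli of all roots: 1.0547, 1.0547.
All moduli strictly greater than 1? Yes.
Verdict: Invertible.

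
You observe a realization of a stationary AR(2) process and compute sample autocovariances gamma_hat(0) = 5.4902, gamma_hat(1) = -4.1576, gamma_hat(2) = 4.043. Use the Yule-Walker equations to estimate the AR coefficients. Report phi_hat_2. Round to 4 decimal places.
\hat\phi_{2} = 0.3820

The Yule-Walker equations for an AR(p) process read, in matrix form,
  Gamma_p phi = r_p,   with   (Gamma_p)_{ij} = gamma(|i - j|),
                       (r_p)_i = gamma(i),   i,j = 1..p.
Substitute the sample gammas (Toeplitz matrix and right-hand side of size 2):
  Gamma_p = [[5.4902, -4.1576], [-4.1576, 5.4902]]
  r_p     = [-4.1576, 4.043]
Written out:
  5.4902 phi_1 - 4.1576 phi_2 = -4.1576
  -4.1576 phi_1 + 5.4902 phi_2 = 4.043
Solve by Cramer's rule:
  det = gamma(0)^2 - gamma(1)^2 = (5.4902)^2 - (-4.1576)^2 = 30.14229604 - 17.28563776 = 12.85665828
  phi_hat_1 = [gamma(1) gamma(0) - gamma(1) gamma(2)] / det = [(-4.1576)(5.4902) - (-4.1576)(4.043)] / 12.85665828 = -6.01687872 / 12.85665828 = -0.468
  phi_hat_2 = [gamma(0) gamma(2) - gamma(1)^2] / det = [(5.4902)(4.043) - (-4.1576)^2] / 12.85665828 = 4.91124084 / 12.85665828 = 0.382
So phi_hat = [-0.4680, 0.3820].
Therefore phi_hat_2 = 0.3820.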